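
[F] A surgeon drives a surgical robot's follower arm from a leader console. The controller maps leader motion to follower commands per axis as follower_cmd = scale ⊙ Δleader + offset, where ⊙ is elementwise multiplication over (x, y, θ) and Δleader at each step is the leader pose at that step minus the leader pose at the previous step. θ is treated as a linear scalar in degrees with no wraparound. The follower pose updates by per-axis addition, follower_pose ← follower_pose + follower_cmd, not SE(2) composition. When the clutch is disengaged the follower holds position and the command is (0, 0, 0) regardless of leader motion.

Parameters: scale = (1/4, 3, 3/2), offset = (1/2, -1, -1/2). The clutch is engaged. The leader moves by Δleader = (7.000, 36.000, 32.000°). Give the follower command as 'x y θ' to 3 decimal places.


axis x: 1/4·7.000 + 1/2 = 2.250
axis y: 3·36.000 + -1 = 107.000
axis θ: 3/2·32.000 + -1/2 = 47.500

2.250 107.000 47.500


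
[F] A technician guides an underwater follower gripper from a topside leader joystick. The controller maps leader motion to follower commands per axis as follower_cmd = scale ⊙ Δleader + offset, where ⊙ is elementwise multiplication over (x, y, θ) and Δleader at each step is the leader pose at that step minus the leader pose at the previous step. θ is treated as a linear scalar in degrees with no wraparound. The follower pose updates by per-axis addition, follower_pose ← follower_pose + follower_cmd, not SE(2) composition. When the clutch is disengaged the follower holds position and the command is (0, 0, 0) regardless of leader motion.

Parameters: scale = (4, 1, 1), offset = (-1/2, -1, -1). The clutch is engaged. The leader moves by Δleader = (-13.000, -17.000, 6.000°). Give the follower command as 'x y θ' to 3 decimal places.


-52.500 -18.000 5.000

axis x: 4·-13.000 + -1/2 = -52.500
axis y: 1·-17.000 + -1 = -18.000
axis θ: 1·6.000 + -1 = 5.000


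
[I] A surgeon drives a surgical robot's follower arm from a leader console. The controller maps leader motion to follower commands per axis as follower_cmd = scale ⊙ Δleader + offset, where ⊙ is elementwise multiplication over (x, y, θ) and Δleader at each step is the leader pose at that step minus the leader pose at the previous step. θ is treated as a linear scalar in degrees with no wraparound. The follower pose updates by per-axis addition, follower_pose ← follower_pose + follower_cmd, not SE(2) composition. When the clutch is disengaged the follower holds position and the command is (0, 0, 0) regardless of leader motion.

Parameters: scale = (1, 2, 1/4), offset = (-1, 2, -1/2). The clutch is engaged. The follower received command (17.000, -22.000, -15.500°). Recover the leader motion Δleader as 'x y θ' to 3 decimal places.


axis x: (17.000 − -1) / (1) = 18.000
axis y: (-22.000 − 2) / (2) = -12.000
axis θ: (-15.500 − -1/2) / (1/4) = -60.000

18.000 -12.000 -60.000


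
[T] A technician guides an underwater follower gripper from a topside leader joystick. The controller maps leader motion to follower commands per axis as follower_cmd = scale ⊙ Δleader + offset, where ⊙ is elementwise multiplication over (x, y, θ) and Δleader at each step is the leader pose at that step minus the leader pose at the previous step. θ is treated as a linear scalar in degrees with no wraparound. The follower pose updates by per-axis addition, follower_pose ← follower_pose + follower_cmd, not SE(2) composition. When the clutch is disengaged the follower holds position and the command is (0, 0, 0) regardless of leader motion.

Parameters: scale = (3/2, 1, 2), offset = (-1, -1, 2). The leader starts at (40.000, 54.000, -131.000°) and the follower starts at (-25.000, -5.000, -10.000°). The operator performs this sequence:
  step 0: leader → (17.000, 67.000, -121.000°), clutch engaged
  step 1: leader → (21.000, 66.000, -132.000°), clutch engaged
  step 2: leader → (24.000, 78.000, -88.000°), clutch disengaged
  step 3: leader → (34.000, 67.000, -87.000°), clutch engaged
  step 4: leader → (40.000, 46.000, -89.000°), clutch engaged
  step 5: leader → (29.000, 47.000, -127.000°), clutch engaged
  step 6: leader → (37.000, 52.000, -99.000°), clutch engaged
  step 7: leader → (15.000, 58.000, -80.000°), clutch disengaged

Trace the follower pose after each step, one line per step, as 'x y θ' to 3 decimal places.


step 0: Δleader=(-23.000, 13.000, 10.000°), engaged; cmd=(-35.500, 12.000, 22.000°) → follower=(-60.500, 7.000, 12.000°)
step 1: Δleader=(4.000, -1.000, -11.000°), engaged; cmd=(5.000, -2.000, -20.000°) → follower=(-55.500, 5.000, -8.000°)
step 2: Δleader=(3.000, 12.000, 44.000°), disengaged; cmd=(0,0,0) → follower holds at (-55.500, 5.000, -8.000°)
step 3: Δleader=(10.000, -11.000, 1.000°), engaged; cmd=(14.000, -12.000, 4.000°) → follower=(-41.500, -7.000, -4.000°)
step 4: Δleader=(6.000, -21.000, -2.000°), engaged; cmd=(8.000, -22.000, -2.000°) → follower=(-33.500, -29.000, -6.000°)
step 5: Δleader=(-11.000, 1.000, -38.000°), engaged; cmd=(-17.500, 0.000, -74.000°) → follower=(-51.000, -29.000, -80.000°)
step 6: Δleader=(8.000, 5.000, 28.000°), engaged; cmd=(11.000, 4.000, 58.000°) → follower=(-40.000, -25.000, -22.000°)
step 7: Δleader=(-22.000, 6.000, 19.000°), disengaged; cmd=(0,0,0) → follower holds at (-40.000, -25.000, -22.000°)

-60.500 7.000 12.000
-55.500 5.000 -8.000
-55.500 5.000 -8.000
-41.500 -7.000 -4.000
-33.500 -29.000 -6.000
-51.000 -29.000 -80.000
-40.000 -25.000 -22.000
-40.000 -25.000 -22.000


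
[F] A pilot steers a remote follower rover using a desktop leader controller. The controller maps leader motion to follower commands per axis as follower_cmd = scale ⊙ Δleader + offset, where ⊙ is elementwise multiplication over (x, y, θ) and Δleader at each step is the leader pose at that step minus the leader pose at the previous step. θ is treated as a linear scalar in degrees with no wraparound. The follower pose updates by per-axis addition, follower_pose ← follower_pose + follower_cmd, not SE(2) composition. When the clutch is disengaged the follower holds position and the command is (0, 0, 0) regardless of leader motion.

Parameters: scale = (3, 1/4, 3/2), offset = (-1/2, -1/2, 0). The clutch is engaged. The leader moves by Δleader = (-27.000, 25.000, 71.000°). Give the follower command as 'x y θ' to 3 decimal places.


axis x: 3·-27.000 + -1/2 = -81.500
axis y: 1/4·25.000 + -1/2 = 5.750
axis θ: 3/2·71.000 + 0 = 106.500

-81.500 5.750 106.500


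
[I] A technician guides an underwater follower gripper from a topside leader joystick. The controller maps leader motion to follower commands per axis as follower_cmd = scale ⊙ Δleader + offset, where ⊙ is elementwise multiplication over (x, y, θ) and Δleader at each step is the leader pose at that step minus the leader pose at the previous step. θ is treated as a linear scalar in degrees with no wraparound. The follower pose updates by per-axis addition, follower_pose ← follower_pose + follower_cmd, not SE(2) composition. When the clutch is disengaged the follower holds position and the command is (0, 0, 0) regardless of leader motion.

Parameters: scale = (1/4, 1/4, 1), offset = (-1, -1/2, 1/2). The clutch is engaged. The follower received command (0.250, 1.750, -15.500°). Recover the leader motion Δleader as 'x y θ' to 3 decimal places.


5.000 9.000 -16.000

axis x: (0.250 − -1) / (1/4) = 5.000
axis y: (1.750 − -1/2) / (1/4) = 9.000
axis θ: (-15.500 − 1/2) / (1) = -16.000


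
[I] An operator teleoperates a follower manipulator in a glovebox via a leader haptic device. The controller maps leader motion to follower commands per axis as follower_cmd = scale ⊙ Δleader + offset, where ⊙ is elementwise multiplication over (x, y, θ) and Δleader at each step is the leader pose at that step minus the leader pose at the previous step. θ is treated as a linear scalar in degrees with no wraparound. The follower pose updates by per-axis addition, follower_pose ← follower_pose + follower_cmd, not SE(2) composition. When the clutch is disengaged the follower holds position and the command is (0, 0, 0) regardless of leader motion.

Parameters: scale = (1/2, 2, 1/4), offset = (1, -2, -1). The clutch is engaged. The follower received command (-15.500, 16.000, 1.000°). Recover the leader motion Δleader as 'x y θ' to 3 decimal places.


-33.000 9.000 8.000

axis x: (-15.500 − 1) / (1/2) = -33.000
axis y: (16.000 − -2) / (2) = 9.000
axis θ: (1.000 − -1) / (1/4) = 8.000


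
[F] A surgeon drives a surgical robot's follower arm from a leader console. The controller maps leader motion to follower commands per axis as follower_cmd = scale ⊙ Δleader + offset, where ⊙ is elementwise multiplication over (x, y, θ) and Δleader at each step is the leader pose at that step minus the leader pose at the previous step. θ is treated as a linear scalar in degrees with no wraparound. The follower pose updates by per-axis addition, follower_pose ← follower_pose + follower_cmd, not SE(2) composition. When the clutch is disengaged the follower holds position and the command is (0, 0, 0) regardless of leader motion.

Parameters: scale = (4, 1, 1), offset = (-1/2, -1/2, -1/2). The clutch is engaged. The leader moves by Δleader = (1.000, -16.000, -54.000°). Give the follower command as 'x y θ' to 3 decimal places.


axis x: 4·1.000 + -1/2 = 3.500
axis y: 1·-16.000 + -1/2 = -16.500
axis θ: 1·-54.000 + -1/2 = -54.500

3.500 -16.500 -54.500


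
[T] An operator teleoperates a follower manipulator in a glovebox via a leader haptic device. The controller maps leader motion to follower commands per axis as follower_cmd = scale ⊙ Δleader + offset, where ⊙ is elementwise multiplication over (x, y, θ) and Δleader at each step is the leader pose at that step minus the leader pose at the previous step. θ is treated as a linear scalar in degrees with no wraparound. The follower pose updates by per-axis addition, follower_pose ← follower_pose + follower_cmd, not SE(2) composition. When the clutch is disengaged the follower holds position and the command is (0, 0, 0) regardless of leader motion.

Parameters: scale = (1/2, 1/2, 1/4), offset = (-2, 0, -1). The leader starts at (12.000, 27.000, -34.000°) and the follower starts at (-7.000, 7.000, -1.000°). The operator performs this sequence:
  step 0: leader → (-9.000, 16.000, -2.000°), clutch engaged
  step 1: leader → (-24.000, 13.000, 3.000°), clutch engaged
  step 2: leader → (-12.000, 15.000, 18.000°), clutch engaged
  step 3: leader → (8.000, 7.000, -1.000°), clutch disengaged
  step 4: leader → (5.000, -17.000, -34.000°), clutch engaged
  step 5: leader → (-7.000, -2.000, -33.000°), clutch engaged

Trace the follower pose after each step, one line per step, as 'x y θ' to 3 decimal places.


step 0: Δleader=(-21.000, -11.000, 32.000°), engaged; cmd=(-12.500, -5.500, 7.000°) → follower=(-19.500, 1.500, 6.000°)
step 1: Δleader=(-15.000, -3.000, 5.000°), engaged; cmd=(-9.500, -1.500, 0.250°) → follower=(-29.000, 0.000, 6.250°)
step 2: Δleader=(12.000, 2.000, 15.000°), engaged; cmd=(4.000, 1.000, 2.750°) → follower=(-25.000, 1.000, 9.000°)
step 3: Δleader=(20.000, -8.000, -19.000°), disengaged; cmd=(0,0,0) → follower holds at (-25.000, 1.000, 9.000°)
step 4: Δleader=(-3.000, -24.000, -33.000°), engaged; cmd=(-3.500, -12.000, -9.250°) → follower=(-28.500, -11.000, -0.250°)
step 5: Δleader=(-12.000, 15.000, 1.000°), engaged; cmd=(-8.000, 7.500, -0.750°) → follower=(-36.500, -3.500, -1.000°)

-19.500 1.500 6.000
-29.000 0.000 6.250
-25.000 1.000 9.000
-25.000 1.000 9.000
-28.500 -11.000 -0.250
-36.500 -3.500 -1.000


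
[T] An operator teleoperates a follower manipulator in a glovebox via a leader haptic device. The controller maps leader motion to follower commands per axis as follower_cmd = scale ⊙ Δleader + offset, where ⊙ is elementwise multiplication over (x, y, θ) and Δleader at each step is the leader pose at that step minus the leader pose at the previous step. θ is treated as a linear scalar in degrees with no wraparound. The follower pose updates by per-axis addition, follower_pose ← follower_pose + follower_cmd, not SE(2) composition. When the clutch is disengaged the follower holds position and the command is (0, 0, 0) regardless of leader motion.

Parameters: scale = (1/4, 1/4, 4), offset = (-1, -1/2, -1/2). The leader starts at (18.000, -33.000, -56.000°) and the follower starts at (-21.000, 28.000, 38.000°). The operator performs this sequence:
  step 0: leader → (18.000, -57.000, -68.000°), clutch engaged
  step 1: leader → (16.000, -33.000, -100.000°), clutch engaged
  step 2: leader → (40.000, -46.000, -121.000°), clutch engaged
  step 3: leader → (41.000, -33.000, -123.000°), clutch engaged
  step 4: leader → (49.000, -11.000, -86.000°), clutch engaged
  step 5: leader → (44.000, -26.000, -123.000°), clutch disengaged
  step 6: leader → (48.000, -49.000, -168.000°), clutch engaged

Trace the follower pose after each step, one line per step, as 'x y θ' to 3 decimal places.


step 0: Δleader=(0.000, -24.000, -12.000°), engaged; cmd=(-1.000, -6.500, -48.500°) → follower=(-22.000, 21.500, -10.500°)
step 1: Δleader=(-2.000, 24.000, -32.000°), engaged; cmd=(-1.500, 5.500, -128.500°) → follower=(-23.500, 27.000, -139.000°)
step 2: Δleader=(24.000, -13.000, -21.000°), engaged; cmd=(5.000, -3.750, -84.500°) → follower=(-18.500, 23.250, -223.500°)
step 3: Δleader=(1.000, 13.000, -2.000°), engaged; cmd=(-0.750, 2.750, -8.500°) → follower=(-19.250, 26.000, -232.000°)
step 4: Δleader=(8.000, 22.000, 37.000°), engaged; cmd=(1.000, 5.000, 147.500°) → follower=(-18.250, 31.000, -84.500°)
step 5: Δleader=(-5.000, -15.000, -37.000°), disengaged; cmd=(0,0,0) → follower holds at (-18.250, 31.000, -84.500°)
step 6: Δleader=(4.000, -23.000, -45.000°), engaged; cmd=(0.000, -6.250, -180.500°) → follower=(-18.250, 24.750, -265.000°)

-22.000 21.500 -10.500
-23.500 27.000 -139.000
-18.500 23.250 -223.500
-19.250 26.000 -232.000
-18.250 31.000 -84.500
-18.250 31.000 -84.500
-18.250 24.750 -265.000


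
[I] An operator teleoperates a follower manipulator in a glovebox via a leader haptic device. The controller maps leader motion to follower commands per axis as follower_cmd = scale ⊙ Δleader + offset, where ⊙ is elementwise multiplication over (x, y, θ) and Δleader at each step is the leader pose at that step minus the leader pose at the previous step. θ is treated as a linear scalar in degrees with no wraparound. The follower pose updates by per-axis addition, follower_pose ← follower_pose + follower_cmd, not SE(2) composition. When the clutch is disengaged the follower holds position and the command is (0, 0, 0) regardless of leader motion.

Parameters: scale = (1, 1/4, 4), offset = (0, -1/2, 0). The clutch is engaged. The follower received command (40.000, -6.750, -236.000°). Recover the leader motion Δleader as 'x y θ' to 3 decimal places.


40.000 -25.000 -59.000

axis x: (40.000 − 0) / (1) = 40.000
axis y: (-6.750 − -1/2) / (1/4) = -25.000
axis θ: (-236.000 − 0) / (4) = -59.000


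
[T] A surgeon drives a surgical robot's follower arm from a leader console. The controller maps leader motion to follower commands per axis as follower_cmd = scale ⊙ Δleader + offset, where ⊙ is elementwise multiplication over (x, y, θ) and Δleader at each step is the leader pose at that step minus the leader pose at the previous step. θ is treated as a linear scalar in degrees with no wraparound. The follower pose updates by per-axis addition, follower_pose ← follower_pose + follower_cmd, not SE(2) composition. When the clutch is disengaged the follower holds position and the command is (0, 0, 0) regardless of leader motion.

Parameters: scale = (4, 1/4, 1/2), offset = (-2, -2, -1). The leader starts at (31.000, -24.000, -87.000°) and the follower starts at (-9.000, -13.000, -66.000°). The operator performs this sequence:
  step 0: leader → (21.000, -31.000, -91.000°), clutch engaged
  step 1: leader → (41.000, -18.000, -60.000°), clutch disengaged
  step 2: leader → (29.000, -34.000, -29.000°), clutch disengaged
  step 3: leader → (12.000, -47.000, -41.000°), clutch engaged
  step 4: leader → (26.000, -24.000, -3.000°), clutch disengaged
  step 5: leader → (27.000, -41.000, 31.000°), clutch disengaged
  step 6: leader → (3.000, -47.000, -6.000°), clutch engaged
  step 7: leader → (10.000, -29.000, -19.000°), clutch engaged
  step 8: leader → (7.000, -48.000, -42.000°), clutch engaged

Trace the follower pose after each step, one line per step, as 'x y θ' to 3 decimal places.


step 0: Δleader=(-10.000, -7.000, -4.000°), engaged; cmd=(-42.000, -3.750, -3.000°) → follower=(-51.000, -16.750, -69.000°)
step 1: Δleader=(20.000, 13.000, 31.000°), disengaged; cmd=(0,0,0) → follower holds at (-51.000, -16.750, -69.000°)
step 2: Δleader=(-12.000, -16.000, 31.000°), disengaged; cmd=(0,0,0) → follower holds at (-51.000, -16.750, -69.000°)
step 3: Δleader=(-17.000, -13.000, -12.000°), engaged; cmd=(-70.000, -5.250, -7.000°) → follower=(-121.000, -22.000, -76.000°)
step 4: Δleader=(14.000, 23.000, 38.000°), disengaged; cmd=(0,0,0) → follower holds at (-121.000, -22.000, -76.000°)
step 5: Δleader=(1.000, -17.000, 34.000°), disengaged; cmd=(0,0,0) → follower holds at (-121.000, -22.000, -76.000°)
step 6: Δleader=(-24.000, -6.000, -37.000°), engaged; cmd=(-98.000, -3.500, -19.500°) → follower=(-219.000, -25.500, -95.500°)
step 7: Δleader=(7.000, 18.000, -13.000°), engaged; cmd=(26.000, 2.500, -7.500°) → follower=(-193.000, -23.000, -103.000°)
step 8: Δleader=(-3.000, -19.000, -23.000°), engaged; cmd=(-14.000, -6.750, -12.500°) → follower=(-207.000, -29.750, -115.500°)

-51.000 -16.750 -69.000
-51.000 -16.750 -69.000
-51.000 -16.750 -69.000
-121.000 -22.000 -76.000
-121.000 -22.000 -76.000
-121.000 -22.000 -76.000
-219.000 -25.500 -95.500
-193.000 -23.000 -103.000
-207.000 -29.750 -115.500


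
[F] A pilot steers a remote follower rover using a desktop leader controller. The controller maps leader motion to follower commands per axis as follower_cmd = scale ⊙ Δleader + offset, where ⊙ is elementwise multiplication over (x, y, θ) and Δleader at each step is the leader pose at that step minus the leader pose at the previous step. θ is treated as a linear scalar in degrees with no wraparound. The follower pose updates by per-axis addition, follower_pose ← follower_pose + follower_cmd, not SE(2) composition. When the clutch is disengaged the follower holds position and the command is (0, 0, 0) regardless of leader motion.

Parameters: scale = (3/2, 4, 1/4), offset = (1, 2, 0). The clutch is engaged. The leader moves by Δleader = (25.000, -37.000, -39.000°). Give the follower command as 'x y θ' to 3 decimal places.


axis x: 3/2·25.000 + 1 = 38.500
axis y: 4·-37.000 + 2 = -146.000
axis θ: 1/4·-39.000 + 0 = -9.750

38.500 -146.000 -9.750


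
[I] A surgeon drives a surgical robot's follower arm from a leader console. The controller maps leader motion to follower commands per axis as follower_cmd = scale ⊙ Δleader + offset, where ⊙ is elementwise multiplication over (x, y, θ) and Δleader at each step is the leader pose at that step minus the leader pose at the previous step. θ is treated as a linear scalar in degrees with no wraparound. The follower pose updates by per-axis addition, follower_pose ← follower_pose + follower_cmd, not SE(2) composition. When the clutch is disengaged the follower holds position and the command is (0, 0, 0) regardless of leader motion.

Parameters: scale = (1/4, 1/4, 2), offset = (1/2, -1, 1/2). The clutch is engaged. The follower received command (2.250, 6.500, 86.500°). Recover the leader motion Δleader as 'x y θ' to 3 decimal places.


axis x: (2.250 − 1/2) / (1/4) = 7.000
axis y: (6.500 − -1) / (1/4) = 30.000
axis θ: (86.500 − 1/2) / (2) = 43.000

7.000 30.000 43.000


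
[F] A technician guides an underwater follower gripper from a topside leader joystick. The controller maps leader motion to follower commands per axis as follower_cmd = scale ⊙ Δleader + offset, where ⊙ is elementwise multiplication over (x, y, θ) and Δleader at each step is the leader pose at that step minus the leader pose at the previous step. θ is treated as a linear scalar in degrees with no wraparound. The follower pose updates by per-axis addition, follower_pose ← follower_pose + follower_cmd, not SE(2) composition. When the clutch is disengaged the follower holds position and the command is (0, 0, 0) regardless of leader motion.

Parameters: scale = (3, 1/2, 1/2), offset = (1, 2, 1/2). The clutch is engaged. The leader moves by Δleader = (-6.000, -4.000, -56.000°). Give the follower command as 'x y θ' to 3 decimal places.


-17.000 0.000 -27.500

axis x: 3·-6.000 + 1 = -17.000
axis y: 1/2·-4.000 + 2 = 0.000
axis θ: 1/2·-56.000 + 1/2 = -27.500


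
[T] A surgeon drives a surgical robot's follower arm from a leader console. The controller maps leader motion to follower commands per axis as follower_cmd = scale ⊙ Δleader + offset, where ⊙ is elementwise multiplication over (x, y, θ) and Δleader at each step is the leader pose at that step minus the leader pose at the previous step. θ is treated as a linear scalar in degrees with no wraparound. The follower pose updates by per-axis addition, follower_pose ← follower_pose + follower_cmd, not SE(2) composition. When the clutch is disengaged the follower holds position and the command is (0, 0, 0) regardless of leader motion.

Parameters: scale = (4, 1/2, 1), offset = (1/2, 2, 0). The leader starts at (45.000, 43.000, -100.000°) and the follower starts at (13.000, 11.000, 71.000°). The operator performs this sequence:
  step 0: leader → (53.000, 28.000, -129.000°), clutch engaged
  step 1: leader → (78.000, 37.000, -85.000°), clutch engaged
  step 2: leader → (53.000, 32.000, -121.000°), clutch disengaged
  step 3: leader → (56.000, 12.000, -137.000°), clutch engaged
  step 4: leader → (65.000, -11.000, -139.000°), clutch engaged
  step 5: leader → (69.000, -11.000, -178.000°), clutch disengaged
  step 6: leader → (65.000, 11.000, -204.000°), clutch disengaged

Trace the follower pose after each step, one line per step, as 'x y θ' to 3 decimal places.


step 0: Δleader=(8.000, -15.000, -29.000°), engaged; cmd=(32.500, -5.500, -29.000°) → follower=(45.500, 5.500, 42.000°)
step 1: Δleader=(25.000, 9.000, 44.000°), engaged; cmd=(100.500, 6.500, 44.000°) → follower=(146.000, 12.000, 86.000°)
step 2: Δleader=(-25.000, -5.000, -36.000°), disengaged; cmd=(0,0,0) → follower holds at (146.000, 12.000, 86.000°)
step 3: Δleader=(3.000, -20.000, -16.000°), engaged; cmd=(12.500, -8.000, -16.000°) → follower=(158.500, 4.000, 70.000°)
step 4: Δleader=(9.000, -23.000, -2.000°), engaged; cmd=(36.500, -9.500, -2.000°) → follower=(195.000, -5.500, 68.000°)
step 5: Δleader=(4.000, 0.000, -39.000°), disengaged; cmd=(0,0,0) → follower holds at (195.000, -5.500, 68.000°)
step 6: Δleader=(-4.000, 22.000, -26.000°), disengaged; cmd=(0,0,0) → follower holds at (195.000, -5.500, 68.000°)

45.500 5.500 42.000
146.000 12.000 86.000
146.000 12.000 86.000
158.500 4.000 70.000
195.000 -5.500 68.000
195.000 -5.500 68.000
195.000 -5.500 68.000


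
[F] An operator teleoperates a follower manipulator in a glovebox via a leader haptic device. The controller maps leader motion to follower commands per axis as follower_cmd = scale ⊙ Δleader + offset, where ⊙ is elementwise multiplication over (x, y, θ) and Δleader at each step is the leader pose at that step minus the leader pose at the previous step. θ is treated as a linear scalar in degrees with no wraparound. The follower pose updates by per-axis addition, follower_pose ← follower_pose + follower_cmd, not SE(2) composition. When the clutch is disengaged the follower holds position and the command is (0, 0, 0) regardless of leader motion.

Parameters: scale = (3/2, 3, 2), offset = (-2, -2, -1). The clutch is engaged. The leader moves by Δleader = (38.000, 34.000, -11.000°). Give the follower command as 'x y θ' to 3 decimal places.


axis x: 3/2·38.000 + -2 = 55.000
axis y: 3·34.000 + -2 = 100.000
axis θ: 2·-11.000 + -1 = -23.000

55.000 100.000 -23.000


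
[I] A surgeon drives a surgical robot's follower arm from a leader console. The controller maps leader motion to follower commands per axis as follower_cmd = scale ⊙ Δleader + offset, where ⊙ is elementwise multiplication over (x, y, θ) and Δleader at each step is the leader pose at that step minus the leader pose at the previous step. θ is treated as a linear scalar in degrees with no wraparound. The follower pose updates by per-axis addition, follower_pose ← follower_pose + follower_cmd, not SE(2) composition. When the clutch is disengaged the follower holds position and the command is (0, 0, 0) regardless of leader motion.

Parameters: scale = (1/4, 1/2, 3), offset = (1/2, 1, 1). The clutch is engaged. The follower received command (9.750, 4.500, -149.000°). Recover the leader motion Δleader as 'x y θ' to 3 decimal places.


axis x: (9.750 − 1/2) / (1/4) = 37.000
axis y: (4.500 − 1) / (1/2) = 7.000
axis θ: (-149.000 − 1) / (3) = -50.000

37.000 7.000 -50.000


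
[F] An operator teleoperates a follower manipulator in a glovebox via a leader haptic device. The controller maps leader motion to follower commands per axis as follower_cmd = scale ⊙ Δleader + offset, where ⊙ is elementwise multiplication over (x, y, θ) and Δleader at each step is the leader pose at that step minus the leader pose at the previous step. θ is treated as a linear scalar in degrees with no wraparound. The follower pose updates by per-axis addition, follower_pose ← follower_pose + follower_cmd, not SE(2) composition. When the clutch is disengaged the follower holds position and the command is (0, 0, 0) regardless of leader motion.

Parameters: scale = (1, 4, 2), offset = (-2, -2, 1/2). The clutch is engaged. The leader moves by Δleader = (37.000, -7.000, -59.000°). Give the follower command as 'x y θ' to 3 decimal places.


axis x: 1·37.000 + -2 = 35.000
axis y: 4·-7.000 + -2 = -30.000
axis θ: 2·-59.000 + 1/2 = -117.500

35.000 -30.000 -117.500


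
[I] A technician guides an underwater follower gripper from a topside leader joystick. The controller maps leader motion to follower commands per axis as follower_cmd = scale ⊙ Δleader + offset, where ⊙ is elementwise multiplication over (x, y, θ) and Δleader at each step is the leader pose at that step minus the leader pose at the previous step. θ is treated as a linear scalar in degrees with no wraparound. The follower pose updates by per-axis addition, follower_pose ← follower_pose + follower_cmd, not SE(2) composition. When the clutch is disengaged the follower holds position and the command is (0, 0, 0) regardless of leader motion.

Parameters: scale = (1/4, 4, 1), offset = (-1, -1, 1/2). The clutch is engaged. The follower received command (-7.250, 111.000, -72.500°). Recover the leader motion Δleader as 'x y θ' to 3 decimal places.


axis x: (-7.250 − -1) / (1/4) = -25.000
axis y: (111.000 − -1) / (4) = 28.000
axis θ: (-72.500 − 1/2) / (1) = -73.000

-25.000 28.000 -73.000


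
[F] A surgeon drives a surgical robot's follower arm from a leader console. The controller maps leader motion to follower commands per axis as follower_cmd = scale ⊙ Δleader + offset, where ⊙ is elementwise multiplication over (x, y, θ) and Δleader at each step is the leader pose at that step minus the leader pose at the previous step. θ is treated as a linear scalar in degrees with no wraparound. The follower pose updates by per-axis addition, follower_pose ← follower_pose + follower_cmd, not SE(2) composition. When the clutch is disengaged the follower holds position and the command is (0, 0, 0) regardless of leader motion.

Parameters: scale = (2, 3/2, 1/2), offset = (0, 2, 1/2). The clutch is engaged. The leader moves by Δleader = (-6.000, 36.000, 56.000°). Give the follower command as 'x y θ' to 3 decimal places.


axis x: 2·-6.000 + 0 = -12.000
axis y: 3/2·36.000 + 2 = 56.000
axis θ: 1/2·56.000 + 1/2 = 28.500

-12.000 56.000 28.500


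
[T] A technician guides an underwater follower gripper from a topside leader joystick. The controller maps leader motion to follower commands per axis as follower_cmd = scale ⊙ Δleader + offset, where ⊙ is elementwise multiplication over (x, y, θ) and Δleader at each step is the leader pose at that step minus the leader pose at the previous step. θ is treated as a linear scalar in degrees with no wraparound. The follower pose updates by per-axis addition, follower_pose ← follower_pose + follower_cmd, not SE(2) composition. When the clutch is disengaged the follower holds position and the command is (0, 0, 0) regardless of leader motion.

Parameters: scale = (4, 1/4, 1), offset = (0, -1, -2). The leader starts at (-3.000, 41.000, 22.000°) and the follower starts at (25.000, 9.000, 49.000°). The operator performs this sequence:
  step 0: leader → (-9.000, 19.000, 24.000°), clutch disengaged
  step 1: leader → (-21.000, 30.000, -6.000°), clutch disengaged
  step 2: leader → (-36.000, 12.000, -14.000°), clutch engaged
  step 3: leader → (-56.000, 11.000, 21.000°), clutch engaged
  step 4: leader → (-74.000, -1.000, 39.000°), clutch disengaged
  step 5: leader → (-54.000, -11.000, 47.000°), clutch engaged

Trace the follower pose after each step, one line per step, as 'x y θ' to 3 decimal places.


step 0: Δleader=(-6.000, -22.000, 2.000°), disengaged; cmd=(0,0,0) → follower holds at (25.000, 9.000, 49.000°)
step 1: Δleader=(-12.000, 11.000, -30.000°), disengaged; cmd=(0,0,0) → follower holds at (25.000, 9.000, 49.000°)
step 2: Δleader=(-15.000, -18.000, -8.000°), engaged; cmd=(-60.000, -5.500, -10.000°) → follower=(-35.000, 3.500, 39.000°)
step 3: Δleader=(-20.000, -1.000, 35.000°), engaged; cmd=(-80.000, -1.250, 33.000°) → follower=(-115.000, 2.250, 72.000°)
step 4: Δleader=(-18.000, -12.000, 18.000°), disengaged; cmd=(0,0,0) → follower holds at (-115.000, 2.250, 72.000°)
step 5: Δleader=(20.000, -10.000, 8.000°), engaged; cmd=(80.000, -3.500, 6.000°) → follower=(-35.000, -1.250, 78.000°)

25.000 9.000 49.000
25.000 9.000 49.000
-35.000 3.500 39.000
-115.000 2.250 72.000
-115.000 2.250 72.000
-35.000 -1.250 78.000


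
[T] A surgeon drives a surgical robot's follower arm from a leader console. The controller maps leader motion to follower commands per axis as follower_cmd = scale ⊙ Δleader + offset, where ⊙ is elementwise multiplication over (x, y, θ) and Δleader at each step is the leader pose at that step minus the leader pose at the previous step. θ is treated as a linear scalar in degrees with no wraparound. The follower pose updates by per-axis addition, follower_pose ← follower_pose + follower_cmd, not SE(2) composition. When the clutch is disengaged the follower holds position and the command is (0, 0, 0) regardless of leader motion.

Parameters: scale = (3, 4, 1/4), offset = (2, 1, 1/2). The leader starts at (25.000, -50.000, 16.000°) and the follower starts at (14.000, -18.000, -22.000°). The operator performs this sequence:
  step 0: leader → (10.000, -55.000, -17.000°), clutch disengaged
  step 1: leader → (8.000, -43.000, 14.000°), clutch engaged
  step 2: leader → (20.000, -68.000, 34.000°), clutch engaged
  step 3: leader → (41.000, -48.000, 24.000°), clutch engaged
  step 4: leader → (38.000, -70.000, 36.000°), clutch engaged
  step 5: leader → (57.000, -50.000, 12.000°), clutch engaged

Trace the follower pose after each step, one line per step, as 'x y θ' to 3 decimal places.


14.000 -18.000 -22.000
10.000 31.000 -13.750
48.000 -68.000 -8.250
113.000 13.000 -10.250
106.000 -74.000 -6.750
165.000 7.000 -12.250

step 0: Δleader=(-15.000, -5.000, -33.000°), disengaged; cmd=(0,0,0) → follower holds at (14.000, -18.000, -22.000°)
step 1: Δleader=(-2.000, 12.000, 31.000°), engaged; cmd=(-4.000, 49.000, 8.250°) → follower=(10.000, 31.000, -13.750°)
step 2: Δleader=(12.000, -25.000, 20.000°), engaged; cmd=(38.000, -99.000, 5.500°) → follower=(48.000, -68.000, -8.250°)
step 3: Δleader=(21.000, 20.000, -10.000°), engaged; cmd=(65.000, 81.000, -2.000°) → follower=(113.000, 13.000, -10.250°)
step 4: Δleader=(-3.000, -22.000, 12.000°), engaged; cmd=(-7.000, -87.000, 3.500°) → follower=(106.000, -74.000, -6.750°)
step 5: Δleader=(19.000, 20.000, -24.000°), engaged; cmd=(59.000, 81.000, -5.500°) → follower=(165.000, 7.000, -12.250°)


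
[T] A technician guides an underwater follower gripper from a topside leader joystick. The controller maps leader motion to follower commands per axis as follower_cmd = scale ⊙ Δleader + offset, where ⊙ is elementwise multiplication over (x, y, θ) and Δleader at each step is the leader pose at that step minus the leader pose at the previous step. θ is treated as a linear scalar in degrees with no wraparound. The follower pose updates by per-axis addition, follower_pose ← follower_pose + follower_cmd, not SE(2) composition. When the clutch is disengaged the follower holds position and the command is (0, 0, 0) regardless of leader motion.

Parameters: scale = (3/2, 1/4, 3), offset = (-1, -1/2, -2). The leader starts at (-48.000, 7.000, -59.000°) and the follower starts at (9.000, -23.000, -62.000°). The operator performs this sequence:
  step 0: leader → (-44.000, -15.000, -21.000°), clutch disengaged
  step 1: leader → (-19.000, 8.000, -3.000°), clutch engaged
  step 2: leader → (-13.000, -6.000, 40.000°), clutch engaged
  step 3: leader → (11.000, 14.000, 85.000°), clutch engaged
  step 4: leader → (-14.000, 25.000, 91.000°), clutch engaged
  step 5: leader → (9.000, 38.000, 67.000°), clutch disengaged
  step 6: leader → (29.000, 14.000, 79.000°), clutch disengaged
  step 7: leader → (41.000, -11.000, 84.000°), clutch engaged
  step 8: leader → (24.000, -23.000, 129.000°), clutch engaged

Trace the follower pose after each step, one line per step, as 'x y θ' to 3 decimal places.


step 0: Δleader=(4.000, -22.000, 38.000°), disengaged; cmd=(0,0,0) → follower holds at (9.000, -23.000, -62.000°)
step 1: Δleader=(25.000, 23.000, 18.000°), engaged; cmd=(36.500, 5.250, 52.000°) → follower=(45.500, -17.750, -10.000°)
step 2: Δleader=(6.000, -14.000, 43.000°), engaged; cmd=(8.000, -4.000, 127.000°) → follower=(53.500, -21.750, 117.000°)
step 3: Δleader=(24.000, 20.000, 45.000°), engaged; cmd=(35.000, 4.500, 133.000°) → follower=(88.500, -17.250, 250.000°)
step 4: Δleader=(-25.000, 11.000, 6.000°), engaged; cmd=(-38.500, 2.250, 16.000°) → follower=(50.000, -15.000, 266.000°)
step 5: Δleader=(23.000, 13.000, -24.000°), disengaged; cmd=(0,0,0) → follower holds at (50.000, -15.000, 266.000°)
step 6: Δleader=(20.000, -24.000, 12.000°), disengaged; cmd=(0,0,0) → follower holds at (50.000, -15.000, 266.000°)
step 7: Δleader=(12.000, -25.000, 5.000°), engaged; cmd=(17.000, -6.750, 13.000°) → follower=(67.000, -21.750, 279.000°)
step 8: Δleader=(-17.000, -12.000, 45.000°), engaged; cmd=(-26.500, -3.500, 133.000°) → follower=(40.500, -25.250, 412.000°)

9.000 -23.000 -62.000
45.500 -17.750 -10.000
53.500 -21.750 117.000
88.500 -17.250 250.000
50.000 -15.000 266.000
50.000 -15.000 266.000
50.000 -15.000 266.000
67.000 -21.750 279.000
40.500 -25.250 412.000


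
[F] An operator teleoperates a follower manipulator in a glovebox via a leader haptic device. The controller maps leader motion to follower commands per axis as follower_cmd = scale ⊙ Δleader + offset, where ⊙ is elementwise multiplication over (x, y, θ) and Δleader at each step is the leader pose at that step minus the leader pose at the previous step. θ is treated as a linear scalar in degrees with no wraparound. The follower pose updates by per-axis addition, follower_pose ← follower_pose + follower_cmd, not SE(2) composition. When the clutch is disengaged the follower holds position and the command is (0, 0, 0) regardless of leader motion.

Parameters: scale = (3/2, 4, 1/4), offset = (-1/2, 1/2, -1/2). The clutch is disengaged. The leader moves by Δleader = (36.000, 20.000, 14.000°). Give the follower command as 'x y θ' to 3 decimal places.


clutch disengaged → follower holds; cmd = (0, 0, 0)

0.000 0.000 0.000


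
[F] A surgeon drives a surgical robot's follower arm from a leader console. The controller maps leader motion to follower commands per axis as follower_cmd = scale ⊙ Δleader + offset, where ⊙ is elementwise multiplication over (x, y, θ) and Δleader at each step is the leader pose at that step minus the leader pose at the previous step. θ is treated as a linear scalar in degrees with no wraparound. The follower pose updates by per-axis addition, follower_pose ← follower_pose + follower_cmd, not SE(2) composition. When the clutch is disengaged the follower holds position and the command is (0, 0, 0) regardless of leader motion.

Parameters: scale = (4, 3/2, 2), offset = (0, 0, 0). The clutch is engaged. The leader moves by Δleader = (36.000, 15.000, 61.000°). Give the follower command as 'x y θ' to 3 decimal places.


144.000 22.500 122.000

axis x: 4·36.000 + 0 = 144.000
axis y: 3/2·15.000 + 0 = 22.500
axis θ: 2·61.000 + 0 = 122.000


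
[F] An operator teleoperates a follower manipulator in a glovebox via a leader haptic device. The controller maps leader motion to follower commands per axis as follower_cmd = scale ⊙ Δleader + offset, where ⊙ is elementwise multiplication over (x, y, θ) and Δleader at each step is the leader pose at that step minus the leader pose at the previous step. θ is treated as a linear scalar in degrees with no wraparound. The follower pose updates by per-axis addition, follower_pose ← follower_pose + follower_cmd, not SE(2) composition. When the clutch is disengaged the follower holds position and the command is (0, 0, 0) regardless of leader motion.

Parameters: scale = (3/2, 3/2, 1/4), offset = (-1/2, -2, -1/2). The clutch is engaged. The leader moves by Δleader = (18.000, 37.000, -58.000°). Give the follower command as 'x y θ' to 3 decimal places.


26.500 53.500 -15.000

axis x: 3/2·18.000 + -1/2 = 26.500
axis y: 3/2·37.000 + -2 = 53.500
axis θ: 1/4·-58.000 + -1/2 = -15.000


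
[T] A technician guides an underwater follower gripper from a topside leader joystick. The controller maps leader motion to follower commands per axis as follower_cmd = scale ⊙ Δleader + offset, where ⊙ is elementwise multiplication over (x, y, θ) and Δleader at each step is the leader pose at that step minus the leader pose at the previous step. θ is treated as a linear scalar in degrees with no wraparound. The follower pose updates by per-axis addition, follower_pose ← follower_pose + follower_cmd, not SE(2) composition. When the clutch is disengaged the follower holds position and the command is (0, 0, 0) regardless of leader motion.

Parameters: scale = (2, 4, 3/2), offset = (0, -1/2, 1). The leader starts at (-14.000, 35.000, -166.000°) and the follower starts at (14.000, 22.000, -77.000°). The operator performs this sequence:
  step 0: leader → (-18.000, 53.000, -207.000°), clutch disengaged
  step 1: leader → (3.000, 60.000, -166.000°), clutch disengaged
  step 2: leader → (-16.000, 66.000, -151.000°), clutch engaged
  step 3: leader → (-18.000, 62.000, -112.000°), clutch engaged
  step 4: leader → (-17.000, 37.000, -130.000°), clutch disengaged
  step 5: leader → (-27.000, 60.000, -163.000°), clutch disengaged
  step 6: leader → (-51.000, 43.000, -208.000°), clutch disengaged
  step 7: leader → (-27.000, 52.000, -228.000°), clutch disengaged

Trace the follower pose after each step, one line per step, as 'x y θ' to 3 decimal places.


14.000 22.000 -77.000
14.000 22.000 -77.000
-24.000 45.500 -53.500
-28.000 29.000 6.000
-28.000 29.000 6.000
-28.000 29.000 6.000
-28.000 29.000 6.000
-28.000 29.000 6.000

step 0: Δleader=(-4.000, 18.000, -41.000°), disengaged; cmd=(0,0,0) → follower holds at (14.000, 22.000, -77.000°)
step 1: Δleader=(21.000, 7.000, 41.000°), disengaged; cmd=(0,0,0) → follower holds at (14.000, 22.000, -77.000°)
step 2: Δleader=(-19.000, 6.000, 15.000°), engaged; cmd=(-38.000, 23.500, 23.500°) → follower=(-24.000, 45.500, -53.500°)
step 3: Δleader=(-2.000, -4.000, 39.000°), engaged; cmd=(-4.000, -16.500, 59.500°) → follower=(-28.000, 29.000, 6.000°)
step 4: Δleader=(1.000, -25.000, -18.000°), disengaged; cmd=(0,0,0) → follower holds at (-28.000, 29.000, 6.000°)
step 5: Δleader=(-10.000, 23.000, -33.000°), disengaged; cmd=(0,0,0) → follower holds at (-28.000, 29.000, 6.000°)
step 6: Δleader=(-24.000, -17.000, -45.000°), disengaged; cmd=(0,0,0) → follower holds at (-28.000, 29.000, 6.000°)
step 7: Δleader=(24.000, 9.000, -20.000°), disengaged; cmd=(0,0,0) → follower holds at (-28.000, 29.000, 6.000°)
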